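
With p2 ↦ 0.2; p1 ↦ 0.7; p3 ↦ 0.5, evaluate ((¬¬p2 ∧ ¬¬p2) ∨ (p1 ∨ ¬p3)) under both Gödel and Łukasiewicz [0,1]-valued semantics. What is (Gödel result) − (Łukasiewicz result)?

Gödel evaluation:
  ¬p2: Gödel ¬ of 0.2 = 0 (operand ≠ 0)
  ¬¬p2: Gödel ¬ of 0 = 1 (operand is 0)
  ¬p2: Gödel ¬ of 0.2 = 0 (operand ≠ 0)
  ¬¬p2: Gödel ¬ of 0 = 1 (operand is 0)
  (¬¬p2 ∧ ¬¬p2) = min(1, 1) = 1
  ¬p3: Gödel ¬ of 0.5 = 0 (operand ≠ 0)
  (p1 ∨ ¬p3) = max(0.7, 0) = 0.7
  ((¬¬p2 ∧ ¬¬p2) ∨ (p1 ∨ ¬p3)) = max(1, 0.7) = 1
  Gödel value = 1
Łukasiewicz evaluation:
  ¬p2: Łukasiewicz ¬ gives 1 − 0.2 = 0.8
  ¬¬p2: Łukasiewicz ¬ gives 1 − 0.8 = 0.2
  ¬p2: Łukasiewicz ¬ gives 1 − 0.2 = 0.8
  ¬¬p2: Łukasiewicz ¬ gives 1 − 0.8 = 0.2
  (¬¬p2 ∧ ¬¬p2) = min(0.2, 0.2) = 0.2
  ¬p3: Łukasiewicz ¬ gives 1 − 0.5 = 0.5
  (p1 ∨ ¬p3) = max(0.7, 0.5) = 0.7
  ((¬¬p2 ∧ ¬¬p2) ∨ (p1 ∨ ¬p3)) = max(0.2, 0.7) = 0.7
  Łukasiewicz value = 0.7
Difference: 1 − 0.7 = 0.30

0.30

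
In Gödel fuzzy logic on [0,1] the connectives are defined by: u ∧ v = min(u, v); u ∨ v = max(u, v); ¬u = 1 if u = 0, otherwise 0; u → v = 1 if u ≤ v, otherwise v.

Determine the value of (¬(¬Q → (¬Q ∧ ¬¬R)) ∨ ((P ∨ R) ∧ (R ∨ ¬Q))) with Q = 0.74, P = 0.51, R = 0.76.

0.76

¬Q: Gödel ¬ of 0.74 = 0 (operand ≠ 0)
¬Q: Gödel ¬ of 0.74 = 0 (operand ≠ 0)
¬R: Gödel ¬ of 0.76 = 0 (operand ≠ 0)
¬¬R: Gödel ¬ of 0 = 1 (operand is 0)
(¬Q ∧ ¬¬R) = min(0, 1) = 0
(¬Q → (¬Q ∧ ¬¬R)): 0 ≤ 0, so result = 1
¬(¬Q → (¬Q ∧ ¬¬R)): Gödel ¬ of 1 = 0 (operand ≠ 0)
(P ∨ R) = max(0.51, 0.76) = 0.76
¬Q: Gödel ¬ of 0.74 = 0 (operand ≠ 0)
(R ∨ ¬Q) = max(0.76, 0) = 0.76
((P ∨ R) ∧ (R ∨ ¬Q)) = min(0.76, 0.76) = 0.76
(¬(¬Q → (¬Q ∧ ¬¬R)) ∨ ((P ∨ R) ∧ (R ∨ ¬Q))) = max(0, 0.76) = 0.76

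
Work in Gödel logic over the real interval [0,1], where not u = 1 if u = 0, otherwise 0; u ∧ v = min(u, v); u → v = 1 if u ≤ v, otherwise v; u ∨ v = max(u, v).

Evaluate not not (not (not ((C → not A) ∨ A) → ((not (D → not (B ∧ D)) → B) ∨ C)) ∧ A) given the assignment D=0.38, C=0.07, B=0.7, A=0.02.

not A: Gödel ¬ of 0.02 = 0 (operand ≠ 0)
(C → not A): 0.07 > 0, so result = 0
((C → not A) ∨ A) = max(0, 0.02) = 0.02
not ((C → not A) ∨ A): Gödel ¬ of 0.02 = 0 (operand ≠ 0)
(B ∧ D) = min(0.7, 0.38) = 0.38
not (B ∧ D): Gödel ¬ of 0.38 = 0 (operand ≠ 0)
(D → not (B ∧ D)): 0.38 > 0, so result = 0
not (D → not (B ∧ D)): Gödel ¬ of 0 = 1 (operand is 0)
(not (D → not (B ∧ D)) → B): 1 > 0.7, so result = 0.7
((not (D → not (B ∧ D)) → B) ∨ C) = max(0.7, 0.07) = 0.7
(not ((C → not A) ∨ A) → ((not (D → not (B ∧ D)) → B) ∨ C)): 0 ≤ 0.7, so result = 1
not (not ((C → not A) ∨ A) → ((not (D → not (B ∧ D)) → B) ∨ C)): Gödel ¬ of 1 = 0 (operand ≠ 0)
(not (not ((C → not A) ∨ A) → ((not (D → not (B ∧ D)) → B) ∨ C)) ∧ A) = min(0, 0.02) = 0
not (not (not ((C → not A) ∨ A) → ((not (D → not (B ∧ D)) → B) ∨ C)) ∧ A): Gödel ¬ of 0 = 1 (operand is 0)
not not (not (not ((C → not A) ∨ A) → ((not (D → not (B ∧ D)) → B) ∨ C)) ∧ A): Gödel ¬ of 1 = 0 (operand ≠ 0)

0.00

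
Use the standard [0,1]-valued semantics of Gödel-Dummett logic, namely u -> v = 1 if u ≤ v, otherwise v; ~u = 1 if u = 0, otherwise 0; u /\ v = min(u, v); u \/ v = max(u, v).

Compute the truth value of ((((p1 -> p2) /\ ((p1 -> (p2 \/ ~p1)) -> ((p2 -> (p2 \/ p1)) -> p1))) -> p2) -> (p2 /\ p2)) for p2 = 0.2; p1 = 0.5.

(p1 -> p2): 0.5 > 0.2, so result = 0.2
~p1: Gödel ¬ of 0.5 = 0 (operand ≠ 0)
(p2 \/ ~p1) = max(0.2, 0) = 0.2
(p1 -> (p2 \/ ~p1)): 0.5 > 0.2, so result = 0.2
(p2 \/ p1) = max(0.2, 0.5) = 0.5
(p2 -> (p2 \/ p1)): 0.2 ≤ 0.5, so result = 1
((p2 -> (p2 \/ p1)) -> p1): 1 > 0.5, so result = 0.5
((p1 -> (p2 \/ ~p1)) -> ((p2 -> (p2 \/ p1)) -> p1)): 0.2 ≤ 0.5, so result = 1
((p1 -> p2) /\ ((p1 -> (p2 \/ ~p1)) -> ((p2 -> (p2 \/ p1)) -> p1))) = min(0.2, 1) = 0.2
(((p1 -> p2) /\ ((p1 -> (p2 \/ ~p1)) -> ((p2 -> (p2 \/ p1)) -> p1))) -> p2): 0.2 ≤ 0.2, so result = 1
(p2 /\ p2) = min(0.2, 0.2) = 0.2
((((p1 -> p2) /\ ((p1 -> (p2 \/ ~p1)) -> ((p2 -> (p2 \/ p1)) -> p1))) -> p2) -> (p2 /\ p2)): 1 > 0.2, so result = 0.2

0.20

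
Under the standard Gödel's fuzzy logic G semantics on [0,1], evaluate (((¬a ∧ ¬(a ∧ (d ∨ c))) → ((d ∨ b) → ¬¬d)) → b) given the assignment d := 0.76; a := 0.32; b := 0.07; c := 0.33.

¬a: Gödel ¬ of 0.32 = 0 (operand ≠ 0)
(d ∨ c) = max(0.76, 0.33) = 0.76
(a ∧ (d ∨ c)) = min(0.32, 0.76) = 0.32
¬(a ∧ (d ∨ c)): Gödel ¬ of 0.32 = 0 (operand ≠ 0)
(¬a ∧ ¬(a ∧ (d ∨ c))) = min(0, 0) = 0
(d ∨ b) = max(0.76, 0.07) = 0.76
¬d: Gödel ¬ of 0.76 = 0 (operand ≠ 0)
¬¬d: Gödel ¬ of 0 = 1 (operand is 0)
((d ∨ b) → ¬¬d): 0.76 ≤ 1, so result = 1
((¬a ∧ ¬(a ∧ (d ∨ c))) → ((d ∨ b) → ¬¬d)): 0 ≤ 1, so result = 1
(((¬a ∧ ¬(a ∧ (d ∨ c))) → ((d ∨ b) → ¬¬d)) → b): 1 > 0.07, so result = 0.07

0.07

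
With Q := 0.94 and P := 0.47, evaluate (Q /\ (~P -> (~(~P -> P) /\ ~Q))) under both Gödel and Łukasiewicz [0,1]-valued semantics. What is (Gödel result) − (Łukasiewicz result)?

0.41

Gödel evaluation:
  ~P: Gödel ¬ of 0.47 = 0 (operand ≠ 0)
  ~P: Gödel ¬ of 0.47 = 0 (operand ≠ 0)
  (~P -> P): 0 ≤ 0.47, so result = 1
  ~(~P -> P): Gödel ¬ of 1 = 0 (operand ≠ 0)
  ~Q: Gödel ¬ of 0.94 = 0 (operand ≠ 0)
  (~(~P -> P) /\ ~Q) = min(0, 0) = 0
  (~P -> (~(~P -> P) /\ ~Q)): 0 ≤ 0, so result = 1
  (Q /\ (~P -> (~(~P -> P) /\ ~Q))) = min(0.94, 1) = 0.94
  Gödel value = 0.94
Łukasiewicz evaluation:
  ~P: Łukasiewicz ¬ gives 1 − 0.47 = 0.53
  ~P: Łukasiewicz ¬ gives 1 − 0.47 = 0.53
  (~P -> P): min(1, 1 − 0.53 + 0.47) = 0.94
  ~(~P -> P): Łukasiewicz ¬ gives 1 − 0.94 = 0.06
  ~Q: Łukasiewicz ¬ gives 1 − 0.94 = 0.06
  (~(~P -> P) /\ ~Q) = min(0.06, 0.06) = 0.06
  (~P -> (~(~P -> P) /\ ~Q)): min(1, 1 − 0.53 + 0.06) = 0.53
  (Q /\ (~P -> (~(~P -> P) /\ ~Q))) = min(0.94, 0.53) = 0.53
  Łukasiewicz value = 0.53
Difference: 0.94 − 0.53 = 0.41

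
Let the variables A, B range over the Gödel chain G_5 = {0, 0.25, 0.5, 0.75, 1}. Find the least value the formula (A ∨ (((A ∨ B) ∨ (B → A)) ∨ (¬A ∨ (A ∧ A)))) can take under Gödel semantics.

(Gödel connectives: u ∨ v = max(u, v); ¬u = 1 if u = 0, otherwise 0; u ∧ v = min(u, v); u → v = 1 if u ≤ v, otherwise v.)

0.50

The minimum is attained at A = 0.25, B = 0.5:
  (A ∨ B) = max(0.25, 0.5) = 0.5
  (B → A): 0.5 > 0.25, so result = 0.25
  ((A ∨ B) ∨ (B → A)) = max(0.5, 0.25) = 0.5
  ¬A: Gödel ¬ of 0.25 = 0 (operand ≠ 0)
  (A ∧ A) = min(0.25, 0.25) = 0.25
  (¬A ∨ (A ∧ A)) = max(0, 0.25) = 0.25
  (((A ∨ B) ∨ (B → A)) ∨ (¬A ∨ (A ∧ A))) = max(0.5, 0.25) = 0.5
  (A ∨ (((A ∨ B) ∨ (B → A)) ∨ (¬A ∨ (A ∧ A)))) = max(0.25, 0.5) = 0.5
Checking all 25 assignments confirms none give a value below 0.50.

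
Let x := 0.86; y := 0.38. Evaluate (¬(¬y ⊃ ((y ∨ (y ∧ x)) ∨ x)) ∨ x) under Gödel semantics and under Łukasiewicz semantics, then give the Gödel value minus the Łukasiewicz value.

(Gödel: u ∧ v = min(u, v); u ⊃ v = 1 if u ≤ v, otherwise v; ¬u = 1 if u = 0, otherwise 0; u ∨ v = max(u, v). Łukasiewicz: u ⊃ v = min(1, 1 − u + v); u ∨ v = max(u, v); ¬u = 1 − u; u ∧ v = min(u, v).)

Gödel evaluation:
  ¬y: Gödel ¬ of 0.38 = 0 (operand ≠ 0)
  (y ∧ x) = min(0.38, 0.86) = 0.38
  (y ∨ (y ∧ x)) = max(0.38, 0.38) = 0.38
  ((y ∨ (y ∧ x)) ∨ x) = max(0.38, 0.86) = 0.86
  (¬y ⊃ ((y ∨ (y ∧ x)) ∨ x)): 0 ≤ 0.86, so result = 1
  ¬(¬y ⊃ ((y ∨ (y ∧ x)) ∨ x)): Gödel ¬ of 1 = 0 (operand ≠ 0)
  (¬(¬y ⊃ ((y ∨ (y ∧ x)) ∨ x)) ∨ x) = max(0, 0.86) = 0.86
  Gödel value = 0.86
Łukasiewicz evaluation:
  ¬y: Łukasiewicz ¬ gives 1 − 0.38 = 0.62
  (y ∧ x) = min(0.38, 0.86) = 0.38
  (y ∨ (y ∧ x)) = max(0.38, 0.38) = 0.38
  ((y ∨ (y ∧ x)) ∨ x) = max(0.38, 0.86) = 0.86
  (¬y ⊃ ((y ∨ (y ∧ x)) ∨ x)): min(1, 1 − 0.62 + 0.86) = 1
  ¬(¬y ⊃ ((y ∨ (y ∧ x)) ∨ x)): Łukasiewicz ¬ gives 1 − 1 = 0
  (¬(¬y ⊃ ((y ∨ (y ∧ x)) ∨ x)) ∨ x) = max(0, 0.86) = 0.86
  Łukasiewicz value = 0.86
Difference: 0.86 − 0.86 = 0.00

0.00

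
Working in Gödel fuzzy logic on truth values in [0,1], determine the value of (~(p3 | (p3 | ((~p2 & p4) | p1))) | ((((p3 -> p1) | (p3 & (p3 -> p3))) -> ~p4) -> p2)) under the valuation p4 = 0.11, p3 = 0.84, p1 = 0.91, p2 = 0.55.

1.00

~p2: Gödel ¬ of 0.55 = 0 (operand ≠ 0)
(~p2 & p4) = min(0, 0.11) = 0
((~p2 & p4) | p1) = max(0, 0.91) = 0.91
(p3 | ((~p2 & p4) | p1)) = max(0.84, 0.91) = 0.91
(p3 | (p3 | ((~p2 & p4) | p1))) = max(0.84, 0.91) = 0.91
~(p3 | (p3 | ((~p2 & p4) | p1))): Gödel ¬ of 0.91 = 0 (operand ≠ 0)
(p3 -> p1): 0.84 ≤ 0.91, so result = 1
(p3 -> p3): 0.84 ≤ 0.84, so result = 1
(p3 & (p3 -> p3)) = min(0.84, 1) = 0.84
((p3 -> p1) | (p3 & (p3 -> p3))) = max(1, 0.84) = 1
~p4: Gödel ¬ of 0.11 = 0 (operand ≠ 0)
(((p3 -> p1) | (p3 & (p3 -> p3))) -> ~p4): 1 > 0, so result = 0
((((p3 -> p1) | (p3 & (p3 -> p3))) -> ~p4) -> p2): 0 ≤ 0.55, so result = 1
(~(p3 | (p3 | ((~p2 & p4) | p1))) | ((((p3 -> p1) | (p3 & (p3 -> p3))) -> ~p4) -> p2)) = max(0, 1) = 1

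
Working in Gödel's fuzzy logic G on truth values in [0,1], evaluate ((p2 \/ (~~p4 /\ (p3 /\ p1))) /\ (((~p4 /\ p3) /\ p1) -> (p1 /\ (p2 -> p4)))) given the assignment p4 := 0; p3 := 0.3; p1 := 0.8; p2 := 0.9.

0.00

~p4: Gödel ¬ of 0 = 1 (operand is 0)
~~p4: Gödel ¬ of 1 = 0 (operand ≠ 0)
(p3 /\ p1) = min(0.3, 0.8) = 0.3
(~~p4 /\ (p3 /\ p1)) = min(0, 0.3) = 0
(p2 \/ (~~p4 /\ (p3 /\ p1))) = max(0.9, 0) = 0.9
~p4: Gödel ¬ of 0 = 1 (operand is 0)
(~p4 /\ p3) = min(1, 0.3) = 0.3
((~p4 /\ p3) /\ p1) = min(0.3, 0.8) = 0.3
(p2 -> p4): 0.9 > 0, so result = 0
(p1 /\ (p2 -> p4)) = min(0.8, 0) = 0
(((~p4 /\ p3) /\ p1) -> (p1 /\ (p2 -> p4))): 0.3 > 0, so result = 0
((p2 \/ (~~p4 /\ (p3 /\ p1))) /\ (((~p4 /\ p3) /\ p1) -> (p1 /\ (p2 -> p4)))) = min(0.9, 0) = 0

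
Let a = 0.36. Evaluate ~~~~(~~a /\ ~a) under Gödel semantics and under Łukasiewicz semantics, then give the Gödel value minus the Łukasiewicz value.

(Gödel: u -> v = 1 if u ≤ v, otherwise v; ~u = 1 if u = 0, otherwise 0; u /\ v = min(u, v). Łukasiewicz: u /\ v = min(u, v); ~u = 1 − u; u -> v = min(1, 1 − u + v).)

-0.36

Gödel evaluation:
  ~a: Gödel ¬ of 0.36 = 0 (operand ≠ 0)
  ~~a: Gödel ¬ of 0 = 1 (operand is 0)
  ~a: Gödel ¬ of 0.36 = 0 (operand ≠ 0)
  (~~a /\ ~a) = min(1, 0) = 0
  ~(~~a /\ ~a): Gödel ¬ of 0 = 1 (operand is 0)
  ~~(~~a /\ ~a): Gödel ¬ of 1 = 0 (operand ≠ 0)
  ~~~(~~a /\ ~a): Gödel ¬ of 0 = 1 (operand is 0)
  ~~~~(~~a /\ ~a): Gödel ¬ of 1 = 0 (operand ≠ 0)
  Gödel value = 0
Łukasiewicz evaluation:
  ~a: Łukasiewicz ¬ gives 1 − 0.36 = 0.64
  ~~a: Łukasiewicz ¬ gives 1 − 0.64 = 0.36
  ~a: Łukasiewicz ¬ gives 1 − 0.36 = 0.64
  (~~a /\ ~a) = min(0.36, 0.64) = 0.36
  ~(~~a /\ ~a): Łukasiewicz ¬ gives 1 − 0.36 = 0.64
  ~~(~~a /\ ~a): Łukasiewicz ¬ gives 1 − 0.64 = 0.36
  ~~~(~~a /\ ~a): Łukasiewicz ¬ gives 1 − 0.36 = 0.64
  ~~~~(~~a /\ ~a): Łukasiewicz ¬ gives 1 − 0.64 = 0.36
  Łukasiewicz value = 0.36
Difference: 0 − 0.36 = -0.36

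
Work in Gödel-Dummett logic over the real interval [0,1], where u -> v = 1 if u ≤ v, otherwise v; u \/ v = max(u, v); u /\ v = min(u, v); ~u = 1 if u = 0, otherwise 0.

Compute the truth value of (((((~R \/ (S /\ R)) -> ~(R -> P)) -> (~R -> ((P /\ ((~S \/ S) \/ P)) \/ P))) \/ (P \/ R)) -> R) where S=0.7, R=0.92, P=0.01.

0.92

~R: Gödel ¬ of 0.92 = 0 (operand ≠ 0)
(S /\ R) = min(0.7, 0.92) = 0.7
(~R \/ (S /\ R)) = max(0, 0.7) = 0.7
(R -> P): 0.92 > 0.01, so result = 0.01
~(R -> P): Gödel ¬ of 0.01 = 0 (operand ≠ 0)
((~R \/ (S /\ R)) -> ~(R -> P)): 0.7 > 0, so result = 0
~R: Gödel ¬ of 0.92 = 0 (operand ≠ 0)
~S: Gödel ¬ of 0.7 = 0 (operand ≠ 0)
(~S \/ S) = max(0, 0.7) = 0.7
((~S \/ S) \/ P) = max(0.7, 0.01) = 0.7
(P /\ ((~S \/ S) \/ P)) = min(0.01, 0.7) = 0.01
((P /\ ((~S \/ S) \/ P)) \/ P) = max(0.01, 0.01) = 0.01
(~R -> ((P /\ ((~S \/ S) \/ P)) \/ P)): 0 ≤ 0.01, so result = 1
(((~R \/ (S /\ R)) -> ~(R -> P)) -> (~R -> ((P /\ ((~S \/ S) \/ P)) \/ P))): 0 ≤ 1, so result = 1
(P \/ R) = max(0.01, 0.92) = 0.92
((((~R \/ (S /\ R)) -> ~(R -> P)) -> (~R -> ((P /\ ((~S \/ S) \/ P)) \/ P))) \/ (P \/ R)) = max(1, 0.92) = 1
(((((~R \/ (S /\ R)) -> ~(R -> P)) -> (~R -> ((P /\ ((~S \/ S) \/ P)) \/ P))) \/ (P \/ R)) -> R): 1 > 0.92, so result = 0.92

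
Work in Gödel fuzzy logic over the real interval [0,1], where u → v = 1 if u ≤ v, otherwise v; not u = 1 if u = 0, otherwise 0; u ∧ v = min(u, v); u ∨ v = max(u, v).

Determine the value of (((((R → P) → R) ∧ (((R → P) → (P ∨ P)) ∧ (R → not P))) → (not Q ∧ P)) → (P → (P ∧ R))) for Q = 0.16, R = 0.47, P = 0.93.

0.47

(R → P): 0.47 ≤ 0.93, so result = 1
((R → P) → R): 1 > 0.47, so result = 0.47
(R → P): 0.47 ≤ 0.93, so result = 1
(P ∨ P) = max(0.93, 0.93) = 0.93
((R → P) → (P ∨ P)): 1 > 0.93, so result = 0.93
not P: Gödel ¬ of 0.93 = 0 (operand ≠ 0)
(R → not P): 0.47 > 0, so result = 0
(((R → P) → (P ∨ P)) ∧ (R → not P)) = min(0.93, 0) = 0
(((R → P) → R) ∧ (((R → P) → (P ∨ P)) ∧ (R → not P))) = min(0.47, 0) = 0
not Q: Gödel ¬ of 0.16 = 0 (operand ≠ 0)
(not Q ∧ P) = min(0, 0.93) = 0
((((R → P) → R) ∧ (((R → P) → (P ∨ P)) ∧ (R → not P))) → (not Q ∧ P)): 0 ≤ 0, so result = 1
(P ∧ R) = min(0.93, 0.47) = 0.47
(P → (P ∧ R)): 0.93 > 0.47, so result = 0.47
(((((R → P) → R) ∧ (((R → P) → (P ∨ P)) ∧ (R → not P))) → (not Q ∧ P)) → (P → (P ∧ R))): 1 > 0.47, so result = 0.47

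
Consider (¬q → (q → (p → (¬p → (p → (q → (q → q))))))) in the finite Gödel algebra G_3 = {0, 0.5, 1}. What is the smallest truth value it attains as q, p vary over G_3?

1.00

Every assignment gives 1. For instance at q = 0, p = 0:
  ¬q: Gödel ¬ of 0 = 1 (operand is 0)
  ¬p: Gödel ¬ of 0 = 1 (operand is 0)
  (q → q): 0 ≤ 0, so result = 1
  (q → (q → q)): 0 ≤ 1, so result = 1
  (p → (q → (q → q))): 0 ≤ 1, so result = 1
  (¬p → (p → (q → (q → q)))): 1 ≤ 1, so result = 1
  (p → (¬p → (p → (q → (q → q))))): 0 ≤ 1, so result = 1
  (q → (p → (¬p → (p → (q → (q → q)))))): 0 ≤ 1, so result = 1
  (¬q → (q → (p → (¬p → (p → (q → (q → q))))))): 1 ≤ 1, so result = 1
All 9 assignments give value 1 — the formula is a G_3-tautology.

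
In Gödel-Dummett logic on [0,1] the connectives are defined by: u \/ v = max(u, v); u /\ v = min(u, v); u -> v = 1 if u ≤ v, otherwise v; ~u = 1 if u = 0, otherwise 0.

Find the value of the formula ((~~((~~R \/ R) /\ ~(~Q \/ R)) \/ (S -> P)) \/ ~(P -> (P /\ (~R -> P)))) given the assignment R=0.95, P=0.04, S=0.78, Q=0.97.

~R: Gödel ¬ of 0.95 = 0 (operand ≠ 0)
~~R: Gödel ¬ of 0 = 1 (operand is 0)
(~~R \/ R) = max(1, 0.95) = 1
~Q: Gödel ¬ of 0.97 = 0 (operand ≠ 0)
(~Q \/ R) = max(0, 0.95) = 0.95
~(~Q \/ R): Gödel ¬ of 0.95 = 0 (operand ≠ 0)
((~~R \/ R) /\ ~(~Q \/ R)) = min(1, 0) = 0
~((~~R \/ R) /\ ~(~Q \/ R)): Gödel ¬ of 0 = 1 (operand is 0)
~~((~~R \/ R) /\ ~(~Q \/ R)): Gödel ¬ of 1 = 0 (operand ≠ 0)
(S -> P): 0.78 > 0.04, so result = 0.04
(~~((~~R \/ R) /\ ~(~Q \/ R)) \/ (S -> P)) = max(0, 0.04) = 0.04
~R: Gödel ¬ of 0.95 = 0 (operand ≠ 0)
(~R -> P): 0 ≤ 0.04, so result = 1
(P /\ (~R -> P)) = min(0.04, 1) = 0.04
(P -> (P /\ (~R -> P))): 0.04 ≤ 0.04, so result = 1
~(P -> (P /\ (~R -> P))): Gödel ¬ of 1 = 0 (operand ≠ 0)
((~~((~~R \/ R) /\ ~(~Q \/ R)) \/ (S -> P)) \/ ~(P -> (P /\ (~R -> P)))) = max(0.04, 0) = 0.04

0.04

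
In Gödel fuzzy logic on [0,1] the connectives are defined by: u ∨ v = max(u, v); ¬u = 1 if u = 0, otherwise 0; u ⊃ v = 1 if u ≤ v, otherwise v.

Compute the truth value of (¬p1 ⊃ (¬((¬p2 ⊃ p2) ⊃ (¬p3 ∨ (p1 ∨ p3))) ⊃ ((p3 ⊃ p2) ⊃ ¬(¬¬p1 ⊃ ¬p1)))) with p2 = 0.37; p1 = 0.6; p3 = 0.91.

¬p1: Gödel ¬ of 0.6 = 0 (operand ≠ 0)
¬p2: Gödel ¬ of 0.37 = 0 (operand ≠ 0)
(¬p2 ⊃ p2): 0 ≤ 0.37, so result = 1
¬p3: Gödel ¬ of 0.91 = 0 (operand ≠ 0)
(p1 ∨ p3) = max(0.6, 0.91) = 0.91
(¬p3 ∨ (p1 ∨ p3)) = max(0, 0.91) = 0.91
((¬p2 ⊃ p2) ⊃ (¬p3 ∨ (p1 ∨ p3))): 1 > 0.91, so result = 0.91
¬((¬p2 ⊃ p2) ⊃ (¬p3 ∨ (p1 ∨ p3))): Gödel ¬ of 0.91 = 0 (operand ≠ 0)
(p3 ⊃ p2): 0.91 > 0.37, so result = 0.37
¬p1: Gödel ¬ of 0.6 = 0 (operand ≠ 0)
¬¬p1: Gödel ¬ of 0 = 1 (operand is 0)
¬p1: Gödel ¬ of 0.6 = 0 (operand ≠ 0)
(¬¬p1 ⊃ ¬p1): 1 > 0, so result = 0
¬(¬¬p1 ⊃ ¬p1): Gödel ¬ of 0 = 1 (operand is 0)
((p3 ⊃ p2) ⊃ ¬(¬¬p1 ⊃ ¬p1)): 0.37 ≤ 1, so result = 1
(¬((¬p2 ⊃ p2) ⊃ (¬p3 ∨ (p1 ∨ p3))) ⊃ ((p3 ⊃ p2) ⊃ ¬(¬¬p1 ⊃ ¬p1))): 0 ≤ 1, so result = 1
(¬p1 ⊃ (¬((¬p2 ⊃ p2) ⊃ (¬p3 ∨ (p1 ∨ p3))) ⊃ ((p3 ⊃ p2) ⊃ ¬(¬¬p1 ⊃ ¬p1)))): 0 ≤ 1, so result = 1

1.00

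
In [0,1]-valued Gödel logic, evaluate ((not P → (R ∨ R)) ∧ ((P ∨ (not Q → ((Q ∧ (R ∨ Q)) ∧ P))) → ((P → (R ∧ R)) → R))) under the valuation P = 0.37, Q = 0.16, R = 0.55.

0.55

not P: Gödel ¬ of 0.37 = 0 (operand ≠ 0)
(R ∨ R) = max(0.55, 0.55) = 0.55
(not P → (R ∨ R)): 0 ≤ 0.55, so result = 1
not Q: Gödel ¬ of 0.16 = 0 (operand ≠ 0)
(R ∨ Q) = max(0.55, 0.16) = 0.55
(Q ∧ (R ∨ Q)) = min(0.16, 0.55) = 0.16
((Q ∧ (R ∨ Q)) ∧ P) = min(0.16, 0.37) = 0.16
(not Q → ((Q ∧ (R ∨ Q)) ∧ P)): 0 ≤ 0.16, so result = 1
(P ∨ (not Q → ((Q ∧ (R ∨ Q)) ∧ P))) = max(0.37, 1) = 1
(R ∧ R) = min(0.55, 0.55) = 0.55
(P → (R ∧ R)): 0.37 ≤ 0.55, so result = 1
((P → (R ∧ R)) → R): 1 > 0.55, so result = 0.55
((P ∨ (not Q → ((Q ∧ (R ∨ Q)) ∧ P))) → ((P → (R ∧ R)) → R)): 1 > 0.55, so result = 0.55
((not P → (R ∨ R)) ∧ ((P ∨ (not Q → ((Q ∧ (R ∨ Q)) ∧ P))) → ((P → (R ∧ R)) → R))) = min(1, 0.55) = 0.55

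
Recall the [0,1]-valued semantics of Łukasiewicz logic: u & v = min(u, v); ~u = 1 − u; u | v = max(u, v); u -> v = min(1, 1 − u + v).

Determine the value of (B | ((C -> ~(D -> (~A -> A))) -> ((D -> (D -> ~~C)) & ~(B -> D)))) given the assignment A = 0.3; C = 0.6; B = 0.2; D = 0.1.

~A: Łukasiewicz ¬ gives 1 − 0.3 = 0.7
(~A -> A): min(1, 1 − 0.7 + 0.3) = 0.6
(D -> (~A -> A)): min(1, 1 − 0.1 + 0.6) = 1
~(D -> (~A -> A)): Łukasiewicz ¬ gives 1 − 1 = 0
(C -> ~(D -> (~A -> A))): min(1, 1 − 0.6 + 0) = 0.4
~C: Łukasiewicz ¬ gives 1 − 0.6 = 0.4
~~C: Łukasiewicz ¬ gives 1 − 0.4 = 0.6
(D -> ~~C): min(1, 1 − 0.1 + 0.6) = 1
(D -> (D -> ~~C)): min(1, 1 − 0.1 + 1) = 1
(B -> D): min(1, 1 − 0.2 + 0.1) = 0.9
~(B -> D): Łukasiewicz ¬ gives 1 − 0.9 = 0.1
((D -> (D -> ~~C)) & ~(B -> D)) = min(1, 0.1) = 0.1
((C -> ~(D -> (~A -> A))) -> ((D -> (D -> ~~C)) & ~(B -> D))): min(1, 1 − 0.4 + 0.1) = 0.7
(B | ((C -> ~(D -> (~A -> A))) -> ((D -> (D -> ~~C)) & ~(B -> D)))) = max(0.2, 0.7) = 0.7

0.70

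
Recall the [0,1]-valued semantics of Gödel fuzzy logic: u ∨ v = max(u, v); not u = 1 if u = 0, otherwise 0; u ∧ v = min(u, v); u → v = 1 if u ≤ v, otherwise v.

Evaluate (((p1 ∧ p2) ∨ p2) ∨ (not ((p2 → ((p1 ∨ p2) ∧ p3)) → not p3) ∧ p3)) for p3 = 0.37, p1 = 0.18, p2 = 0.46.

0.46

(p1 ∧ p2) = min(0.18, 0.46) = 0.18
((p1 ∧ p2) ∨ p2) = max(0.18, 0.46) = 0.46
(p1 ∨ p2) = max(0.18, 0.46) = 0.46
((p1 ∨ p2) ∧ p3) = min(0.46, 0.37) = 0.37
(p2 → ((p1 ∨ p2) ∧ p3)): 0.46 > 0.37, so result = 0.37
not p3: Gödel ¬ of 0.37 = 0 (operand ≠ 0)
((p2 → ((p1 ∨ p2) ∧ p3)) → not p3): 0.37 > 0, so result = 0
not ((p2 → ((p1 ∨ p2) ∧ p3)) → not p3): Gödel ¬ of 0 = 1 (operand is 0)
(not ((p2 → ((p1 ∨ p2) ∧ p3)) → not p3) ∧ p3) = min(1, 0.37) = 0.37
(((p1 ∧ p2) ∨ p2) ∨ (not ((p2 → ((p1 ∨ p2) ∧ p3)) → not p3) ∧ p3)) = max(0.46, 0.37) = 0.46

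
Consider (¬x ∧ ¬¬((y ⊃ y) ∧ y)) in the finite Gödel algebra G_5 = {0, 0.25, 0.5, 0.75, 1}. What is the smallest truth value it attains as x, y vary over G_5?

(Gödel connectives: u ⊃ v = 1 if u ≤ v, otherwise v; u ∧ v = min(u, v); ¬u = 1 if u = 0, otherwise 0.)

The minimum is attained at x = 0, y = 0:
  ¬x: Gödel ¬ of 0 = 1 (operand is 0)
  (y ⊃ y): 0 ≤ 0, so result = 1
  ((y ⊃ y) ∧ y) = min(1, 0) = 0
  ¬((y ⊃ y) ∧ y): Gödel ¬ of 0 = 1 (operand is 0)
  ¬¬((y ⊃ y) ∧ y): Gödel ¬ of 1 = 0 (operand ≠ 0)
  (¬x ∧ ¬¬((y ⊃ y) ∧ y)) = min(1, 0) = 0
Checking all 25 assignments confirms none give a value below 0.00.

0.00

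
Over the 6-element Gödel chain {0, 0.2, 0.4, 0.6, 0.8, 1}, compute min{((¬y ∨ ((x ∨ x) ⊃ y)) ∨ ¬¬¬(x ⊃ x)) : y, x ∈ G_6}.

0.20

The minimum is attained at y = 0.2, x = 0.4:
  ¬y: Gödel ¬ of 0.2 = 0 (operand ≠ 0)
  (x ∨ x) = max(0.4, 0.4) = 0.4
  ((x ∨ x) ⊃ y): 0.4 > 0.2, so result = 0.2
  (¬y ∨ ((x ∨ x) ⊃ y)) = max(0, 0.2) = 0.2
  (x ⊃ x): 0.4 ≤ 0.4, so result = 1
  ¬(x ⊃ x): Gödel ¬ of 1 = 0 (operand ≠ 0)
  ¬¬(x ⊃ x): Gödel ¬ of 0 = 1 (operand is 0)
  ¬¬¬(x ⊃ x): Gödel ¬ of 1 = 0 (operand ≠ 0)
  ((¬y ∨ ((x ∨ x) ⊃ y)) ∨ ¬¬¬(x ⊃ x)) = max(0.2, 0) = 0.2
Checking all 36 assignments confirms none give a value below 0.20.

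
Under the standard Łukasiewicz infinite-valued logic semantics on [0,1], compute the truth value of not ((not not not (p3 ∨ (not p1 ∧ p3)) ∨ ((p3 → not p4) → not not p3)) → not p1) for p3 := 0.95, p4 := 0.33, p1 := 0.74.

not p1: Łukasiewicz ¬ gives 1 − 0.74 = 0.26
(not p1 ∧ p3) = min(0.26, 0.95) = 0.26
(p3 ∨ (not p1 ∧ p3)) = max(0.95, 0.26) = 0.95
not (p3 ∨ (not p1 ∧ p3)): Łukasiewicz ¬ gives 1 − 0.95 = 0.05
not not (p3 ∨ (not p1 ∧ p3)): Łukasiewicz ¬ gives 1 − 0.05 = 0.95
not not not (p3 ∨ (not p1 ∧ p3)): Łukasiewicz ¬ gives 1 − 0.95 = 0.05
not p4: Łukasiewicz ¬ gives 1 − 0.33 = 0.67
(p3 → not p4): min(1, 1 − 0.95 + 0.67) = 0.72
not p3: Łukasiewicz ¬ gives 1 − 0.95 = 0.05
not not p3: Łukasiewicz ¬ gives 1 − 0.05 = 0.95
((p3 → not p4) → not not p3): min(1, 1 − 0.72 + 0.95) = 1
(not not not (p3 ∨ (not p1 ∧ p3)) ∨ ((p3 → not p4) → not not p3)) = max(0.05, 1) = 1
not p1: Łukasiewicz ¬ gives 1 − 0.74 = 0.26
((not not not (p3 ∨ (not p1 ∧ p3)) ∨ ((p3 → not p4) → not not p3)) → not p1): min(1, 1 − 1 + 0.26) = 0.26
not ((not not not (p3 ∨ (not p1 ∧ p3)) ∨ ((p3 → not p4) → not not p3)) → not p1): Łukasiewicz ¬ gives 1 − 0.26 = 0.74

0.74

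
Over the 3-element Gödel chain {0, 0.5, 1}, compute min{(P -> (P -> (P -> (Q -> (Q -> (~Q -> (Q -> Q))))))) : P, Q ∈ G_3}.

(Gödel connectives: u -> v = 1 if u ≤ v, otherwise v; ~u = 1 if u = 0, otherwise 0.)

Every assignment gives 1. For instance at P = 0, Q = 0:
  ~Q: Gödel ¬ of 0 = 1 (operand is 0)
  (Q -> Q): 0 ≤ 0, so result = 1
  (~Q -> (Q -> Q)): 1 ≤ 1, so result = 1
  (Q -> (~Q -> (Q -> Q))): 0 ≤ 1, so result = 1
  (Q -> (Q -> (~Q -> (Q -> Q)))): 0 ≤ 1, so result = 1
  (P -> (Q -> (Q -> (~Q -> (Q -> Q))))): 0 ≤ 1, so result = 1
  (P -> (P -> (Q -> (Q -> (~Q -> (Q -> Q)))))): 0 ≤ 1, so result = 1
  (P -> (P -> (P -> (Q -> (Q -> (~Q -> (Q -> Q))))))): 0 ≤ 1, so result = 1
All 9 assignments give value 1 — the formula is a G_3-tautology.

1.00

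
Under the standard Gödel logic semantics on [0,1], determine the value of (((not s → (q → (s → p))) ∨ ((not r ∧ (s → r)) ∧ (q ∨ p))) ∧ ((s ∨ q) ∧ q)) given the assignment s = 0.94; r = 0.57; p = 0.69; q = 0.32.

0.32

not s: Gödel ¬ of 0.94 = 0 (operand ≠ 0)
(s → p): 0.94 > 0.69, so result = 0.69
(q → (s → p)): 0.32 ≤ 0.69, so result = 1
(not s → (q → (s → p))): 0 ≤ 1, so result = 1
not r: Gödel ¬ of 0.57 = 0 (operand ≠ 0)
(s → r): 0.94 > 0.57, so result = 0.57
(not r ∧ (s → r)) = min(0, 0.57) = 0
(q ∨ p) = max(0.32, 0.69) = 0.69
((not r ∧ (s → r)) ∧ (q ∨ p)) = min(0, 0.69) = 0
((not s → (q → (s → p))) ∨ ((not r ∧ (s → r)) ∧ (q ∨ p))) = max(1, 0) = 1
(s ∨ q) = max(0.94, 0.32) = 0.94
((s ∨ q) ∧ q) = min(0.94, 0.32) = 0.32
(((not s → (q → (s → p))) ∨ ((not r ∧ (s → r)) ∧ (q ∨ p))) ∧ ((s ∨ q) ∧ q)) = min(1, 0.32) = 0.32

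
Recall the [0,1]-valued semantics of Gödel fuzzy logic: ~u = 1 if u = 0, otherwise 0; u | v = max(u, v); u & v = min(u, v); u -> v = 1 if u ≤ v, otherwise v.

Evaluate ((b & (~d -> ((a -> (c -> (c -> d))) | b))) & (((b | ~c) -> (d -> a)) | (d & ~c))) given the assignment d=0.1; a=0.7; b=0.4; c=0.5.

0.40

~d: Gödel ¬ of 0.1 = 0 (operand ≠ 0)
(c -> d): 0.5 > 0.1, so result = 0.1
(c -> (c -> d)): 0.5 > 0.1, so result = 0.1
(a -> (c -> (c -> d))): 0.7 > 0.1, so result = 0.1
((a -> (c -> (c -> d))) | b) = max(0.1, 0.4) = 0.4
(~d -> ((a -> (c -> (c -> d))) | b)): 0 ≤ 0.4, so result = 1
(b & (~d -> ((a -> (c -> (c -> d))) | b))) = min(0.4, 1) = 0.4
~c: Gödel ¬ of 0.5 = 0 (operand ≠ 0)
(b | ~c) = max(0.4, 0) = 0.4
(d -> a): 0.1 ≤ 0.7, so result = 1
((b | ~c) -> (d -> a)): 0.4 ≤ 1, so result = 1
~c: Gödel ¬ of 0.5 = 0 (operand ≠ 0)
(d & ~c) = min(0.1, 0) = 0
(((b | ~c) -> (d -> a)) | (d & ~c)) = max(1, 0) = 1
((b & (~d -> ((a -> (c -> (c -> d))) | b))) & (((b | ~c) -> (d -> a)) | (d & ~c))) = min(0.4, 1) = 0.4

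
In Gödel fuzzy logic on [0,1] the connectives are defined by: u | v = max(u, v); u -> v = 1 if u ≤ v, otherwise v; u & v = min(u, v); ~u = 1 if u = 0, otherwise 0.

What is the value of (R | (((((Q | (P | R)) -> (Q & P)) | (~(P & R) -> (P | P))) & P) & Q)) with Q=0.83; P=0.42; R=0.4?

(P | R) = max(0.42, 0.4) = 0.42
(Q | (P | R)) = max(0.83, 0.42) = 0.83
(Q & P) = min(0.83, 0.42) = 0.42
((Q | (P | R)) -> (Q & P)): 0.83 > 0.42, so result = 0.42
(P & R) = min(0.42, 0.4) = 0.4
~(P & R): Gödel ¬ of 0.4 = 0 (operand ≠ 0)
(P | P) = max(0.42, 0.42) = 0.42
(~(P & R) -> (P | P)): 0 ≤ 0.42, so result = 1
(((Q | (P | R)) -> (Q & P)) | (~(P & R) -> (P | P))) = max(0.42, 1) = 1
((((Q | (P | R)) -> (Q & P)) | (~(P & R) -> (P | P))) & P) = min(1, 0.42) = 0.42
(((((Q | (P | R)) -> (Q & P)) | (~(P & R) -> (P | P))) & P) & Q) = min(0.42, 0.83) = 0.42
(R | (((((Q | (P | R)) -> (Q & P)) | (~(P & R) -> (P | P))) & P) & Q)) = max(0.4, 0.42) = 0.42

0.42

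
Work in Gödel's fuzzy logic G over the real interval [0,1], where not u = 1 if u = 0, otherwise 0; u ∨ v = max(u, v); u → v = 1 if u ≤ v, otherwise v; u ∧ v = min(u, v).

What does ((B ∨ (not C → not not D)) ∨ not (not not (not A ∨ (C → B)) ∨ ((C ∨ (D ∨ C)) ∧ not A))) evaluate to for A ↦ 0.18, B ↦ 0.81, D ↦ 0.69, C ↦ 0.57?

not C: Gödel ¬ of 0.57 = 0 (operand ≠ 0)
not D: Gödel ¬ of 0.69 = 0 (operand ≠ 0)
not not D: Gödel ¬ of 0 = 1 (operand is 0)
(not C → not not D): 0 ≤ 1, so result = 1
(B ∨ (not C → not not D)) = max(0.81, 1) = 1
not A: Gödel ¬ of 0.18 = 0 (operand ≠ 0)
(C → B): 0.57 ≤ 0.81, so result = 1
(not A ∨ (C → B)) = max(0, 1) = 1
not (not A ∨ (C → B)): Gödel ¬ of 1 = 0 (operand ≠ 0)
not not (not A ∨ (C → B)): Gödel ¬ of 0 = 1 (operand is 0)
(D ∨ C) = max(0.69, 0.57) = 0.69
(C ∨ (D ∨ C)) = max(0.57, 0.69) = 0.69
not A: Gödel ¬ of 0.18 = 0 (operand ≠ 0)
((C ∨ (D ∨ C)) ∧ not A) = min(0.69, 0) = 0
(not not (not A ∨ (C → B)) ∨ ((C ∨ (D ∨ C)) ∧ not A)) = max(1, 0) = 1
not (not not (not A ∨ (C → B)) ∨ ((C ∨ (D ∨ C)) ∧ not A)): Gödel ¬ of 1 = 0 (operand ≠ 0)
((B ∨ (not C → not not D)) ∨ not (not not (not A ∨ (C → B)) ∨ ((C ∨ (D ∨ C)) ∧ not A))) = max(1, 0) = 1

1.00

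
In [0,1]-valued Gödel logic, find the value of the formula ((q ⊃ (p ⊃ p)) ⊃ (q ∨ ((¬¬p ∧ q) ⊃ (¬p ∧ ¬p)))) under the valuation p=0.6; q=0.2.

0.20

(p ⊃ p): 0.6 ≤ 0.6, so result = 1
(q ⊃ (p ⊃ p)): 0.2 ≤ 1, so result = 1
¬p: Gödel ¬ of 0.6 = 0 (operand ≠ 0)
¬¬p: Gödel ¬ of 0 = 1 (operand is 0)
(¬¬p ∧ q) = min(1, 0.2) = 0.2
¬p: Gödel ¬ of 0.6 = 0 (operand ≠ 0)
¬p: Gödel ¬ of 0.6 = 0 (operand ≠ 0)
(¬p ∧ ¬p) = min(0, 0) = 0
((¬¬p ∧ q) ⊃ (¬p ∧ ¬p)): 0.2 > 0, so result = 0
(q ∨ ((¬¬p ∧ q) ⊃ (¬p ∧ ¬p))) = max(0.2, 0) = 0.2
((q ⊃ (p ⊃ p)) ⊃ (q ∨ ((¬¬p ∧ q) ⊃ (¬p ∧ ¬p)))): 1 > 0.2, so result = 0.2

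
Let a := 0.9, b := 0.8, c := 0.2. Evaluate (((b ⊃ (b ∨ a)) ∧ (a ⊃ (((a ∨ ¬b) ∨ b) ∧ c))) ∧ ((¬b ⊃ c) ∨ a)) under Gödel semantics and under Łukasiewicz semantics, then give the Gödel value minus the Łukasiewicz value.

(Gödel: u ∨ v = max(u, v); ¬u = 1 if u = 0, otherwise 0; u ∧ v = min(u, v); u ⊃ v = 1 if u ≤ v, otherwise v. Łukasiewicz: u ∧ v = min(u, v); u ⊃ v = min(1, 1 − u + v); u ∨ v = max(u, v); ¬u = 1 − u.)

Gödel evaluation:
  (b ∨ a) = max(0.8, 0.9) = 0.9
  (b ⊃ (b ∨ a)): 0.8 ≤ 0.9, so result = 1
  ¬b: Gödel ¬ of 0.8 = 0 (operand ≠ 0)
  (a ∨ ¬b) = max(0.9, 0) = 0.9
  ((a ∨ ¬b) ∨ b) = max(0.9, 0.8) = 0.9
  (((a ∨ ¬b) ∨ b) ∧ c) = min(0.9, 0.2) = 0.2
  (a ⊃ (((a ∨ ¬b) ∨ b) ∧ c)): 0.9 > 0.2, so result = 0.2
  ((b ⊃ (b ∨ a)) ∧ (a ⊃ (((a ∨ ¬b) ∨ b) ∧ c))) = min(1, 0.2) = 0.2
  ¬b: Gödel ¬ of 0.8 = 0 (operand ≠ 0)
  (¬b ⊃ c): 0 ≤ 0.2, so result = 1
  ((¬b ⊃ c) ∨ a) = max(1, 0.9) = 1
  (((b ⊃ (b ∨ a)) ∧ (a ⊃ (((a ∨ ¬b) ∨ b) ∧ c))) ∧ ((¬b ⊃ c) ∨ a)) = min(0.2, 1) = 0.2
  Gödel value = 0.2
Łukasiewicz evaluation:
  (b ∨ a) = max(0.8, 0.9) = 0.9
  (b ⊃ (b ∨ a)): min(1, 1 − 0.8 + 0.9) = 1
  ¬b: Łukasiewicz ¬ gives 1 − 0.8 = 0.2
  (a ∨ ¬b) = max(0.9, 0.2) = 0.9
  ((a ∨ ¬b) ∨ b) = max(0.9, 0.8) = 0.9
  (((a ∨ ¬b) ∨ b) ∧ c) = min(0.9, 0.2) = 0.2
  (a ⊃ (((a ∨ ¬b) ∨ b) ∧ c)): min(1, 1 − 0.9 + 0.2) = 0.3
  ((b ⊃ (b ∨ a)) ∧ (a ⊃ (((a ∨ ¬b) ∨ b) ∧ c))) = min(1, 0.3) = 0.3
  ¬b: Łukasiewicz ¬ gives 1 − 0.8 = 0.2
  (¬b ⊃ c): min(1, 1 − 0.2 + 0.2) = 1
  ((¬b ⊃ c) ∨ a) = max(1, 0.9) = 1
  (((b ⊃ (b ∨ a)) ∧ (a ⊃ (((a ∨ ¬b) ∨ b) ∧ c))) ∧ ((¬b ⊃ c) ∨ a)) = min(0.3, 1) = 0.3
  Łukasiewicz value = 0.3
Difference: 0.2 − 0.3 = -0.10

-0.10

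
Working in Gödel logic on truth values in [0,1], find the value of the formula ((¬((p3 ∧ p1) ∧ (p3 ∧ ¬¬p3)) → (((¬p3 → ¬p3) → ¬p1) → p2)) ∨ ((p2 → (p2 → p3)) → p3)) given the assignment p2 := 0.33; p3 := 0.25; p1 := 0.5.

1.00

(p3 ∧ p1) = min(0.25, 0.5) = 0.25
¬p3: Gödel ¬ of 0.25 = 0 (operand ≠ 0)
¬¬p3: Gödel ¬ of 0 = 1 (operand is 0)
(p3 ∧ ¬¬p3) = min(0.25, 1) = 0.25
((p3 ∧ p1) ∧ (p3 ∧ ¬¬p3)) = min(0.25, 0.25) = 0.25
¬((p3 ∧ p1) ∧ (p3 ∧ ¬¬p3)): Gödel ¬ of 0.25 = 0 (operand ≠ 0)
¬p3: Gödel ¬ of 0.25 = 0 (operand ≠ 0)
¬p3: Gödel ¬ of 0.25 = 0 (operand ≠ 0)
(¬p3 → ¬p3): 0 ≤ 0, so result = 1
¬p1: Gödel ¬ of 0.5 = 0 (operand ≠ 0)
((¬p3 → ¬p3) → ¬p1): 1 > 0, so result = 0
(((¬p3 → ¬p3) → ¬p1) → p2): 0 ≤ 0.33, so result = 1
(¬((p3 ∧ p1) ∧ (p3 ∧ ¬¬p3)) → (((¬p3 → ¬p3) → ¬p1) → p2)): 0 ≤ 1, so result = 1
(p2 → p3): 0.33 > 0.25, so result = 0.25
(p2 → (p2 → p3)): 0.33 > 0.25, so result = 0.25
((p2 → (p2 → p3)) → p3): 0.25 ≤ 0.25, so result = 1
((¬((p3 ∧ p1) ∧ (p3 ∧ ¬¬p3)) → (((¬p3 → ¬p3) → ¬p1) → p2)) ∨ ((p2 → (p2 → p3)) → p3)) = max(1, 1) = 1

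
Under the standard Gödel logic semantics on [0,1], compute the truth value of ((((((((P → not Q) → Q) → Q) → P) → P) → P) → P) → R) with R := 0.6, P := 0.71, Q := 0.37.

0.60

not Q: Gödel ¬ of 0.37 = 0 (operand ≠ 0)
(P → not Q): 0.71 > 0, so result = 0
((P → not Q) → Q): 0 ≤ 0.37, so result = 1
(((P → not Q) → Q) → Q): 1 > 0.37, so result = 0.37
((((P → not Q) → Q) → Q) → P): 0.37 ≤ 0.71, so result = 1
(((((P → not Q) → Q) → Q) → P) → P): 1 > 0.71, so result = 0.71
((((((P → not Q) → Q) → Q) → P) → P) → P): 0.71 ≤ 0.71, so result = 1
(((((((P → not Q) → Q) → Q) → P) → P) → P) → P): 1 > 0.71, so result = 0.71
((((((((P → not Q) → Q) → Q) → P) → P) → P) → P) → R): 0.71 > 0.6, so result = 0.6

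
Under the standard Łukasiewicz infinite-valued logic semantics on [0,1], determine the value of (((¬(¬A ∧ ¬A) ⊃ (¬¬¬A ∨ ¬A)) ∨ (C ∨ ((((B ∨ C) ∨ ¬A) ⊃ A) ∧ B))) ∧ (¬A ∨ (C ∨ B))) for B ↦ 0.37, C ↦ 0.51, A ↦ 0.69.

0.51

¬A: Łukasiewicz ¬ gives 1 − 0.69 = 0.31
¬A: Łukasiewicz ¬ gives 1 − 0.69 = 0.31
(¬A ∧ ¬A) = min(0.31, 0.31) = 0.31
¬(¬A ∧ ¬A): Łukasiewicz ¬ gives 1 − 0.31 = 0.69
¬A: Łukasiewicz ¬ gives 1 − 0.69 = 0.31
¬¬A: Łukasiewicz ¬ gives 1 − 0.31 = 0.69
¬¬¬A: Łukasiewicz ¬ gives 1 − 0.69 = 0.31
¬A: Łukasiewicz ¬ gives 1 − 0.69 = 0.31
(¬¬¬A ∨ ¬A) = max(0.31, 0.31) = 0.31
(¬(¬A ∧ ¬A) ⊃ (¬¬¬A ∨ ¬A)): min(1, 1 − 0.69 + 0.31) = 0.62
(B ∨ C) = max(0.37, 0.51) = 0.51
¬A: Łukasiewicz ¬ gives 1 − 0.69 = 0.31
((B ∨ C) ∨ ¬A) = max(0.51, 0.31) = 0.51
(((B ∨ C) ∨ ¬A) ⊃ A): min(1, 1 − 0.51 + 0.69) = 1
((((B ∨ C) ∨ ¬A) ⊃ A) ∧ B) = min(1, 0.37) = 0.37
(C ∨ ((((B ∨ C) ∨ ¬A) ⊃ A) ∧ B)) = max(0.51, 0.37) = 0.51
((¬(¬A ∧ ¬A) ⊃ (¬¬¬A ∨ ¬A)) ∨ (C ∨ ((((B ∨ C) ∨ ¬A) ⊃ A) ∧ B))) = max(0.62, 0.51) = 0.62
¬A: Łukasiewicz ¬ gives 1 − 0.69 = 0.31
(C ∨ B) = max(0.51, 0.37) = 0.51
(¬A ∨ (C ∨ B)) = max(0.31, 0.51) = 0.51
(((¬(¬A ∧ ¬A) ⊃ (¬¬¬A ∨ ¬A)) ∨ (C ∨ ((((B ∨ C) ∨ ¬A) ⊃ A) ∧ B))) ∧ (¬A ∨ (C ∨ B))) = min(0.62, 0.51) = 0.51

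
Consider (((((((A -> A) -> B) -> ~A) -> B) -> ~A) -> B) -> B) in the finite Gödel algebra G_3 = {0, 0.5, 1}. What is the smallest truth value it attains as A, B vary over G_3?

The minimum is attained at A = 0.5, B = 0.5:
  (A -> A): 0.5 ≤ 0.5, so result = 1
  ((A -> A) -> B): 1 > 0.5, so result = 0.5
  ~A: Gödel ¬ of 0.5 = 0 (operand ≠ 0)
  (((A -> A) -> B) -> ~A): 0.5 > 0, so result = 0
  ((((A -> A) -> B) -> ~A) -> B): 0 ≤ 0.5, so result = 1
  ~A: Gödel ¬ of 0.5 = 0 (operand ≠ 0)
  (((((A -> A) -> B) -> ~A) -> B) -> ~A): 1 > 0, so result = 0
  ((((((A -> A) -> B) -> ~A) -> B) -> ~A) -> B): 0 ≤ 0.5, so result = 1
  (((((((A -> A) -> B) -> ~A) -> B) -> ~A) -> B) -> B): 1 > 0.5, so result = 0.5
Checking all 9 assignments confirms none give a value below 0.50.

0.50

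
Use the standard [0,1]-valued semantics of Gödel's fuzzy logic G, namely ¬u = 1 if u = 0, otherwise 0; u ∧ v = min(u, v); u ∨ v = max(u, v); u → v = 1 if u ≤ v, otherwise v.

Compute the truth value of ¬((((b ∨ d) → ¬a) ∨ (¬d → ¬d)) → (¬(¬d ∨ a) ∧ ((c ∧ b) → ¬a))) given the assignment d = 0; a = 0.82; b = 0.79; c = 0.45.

1.00

(b ∨ d) = max(0.79, 0) = 0.79
¬a: Gödel ¬ of 0.82 = 0 (operand ≠ 0)
((b ∨ d) → ¬a): 0.79 > 0, so result = 0
¬d: Gödel ¬ of 0 = 1 (operand is 0)
¬d: Gödel ¬ of 0 = 1 (operand is 0)
(¬d → ¬d): 1 ≤ 1, so result = 1
(((b ∨ d) → ¬a) ∨ (¬d → ¬d)) = max(0, 1) = 1
¬d: Gödel ¬ of 0 = 1 (operand is 0)
(¬d ∨ a) = max(1, 0.82) = 1
¬(¬d ∨ a): Gödel ¬ of 1 = 0 (operand ≠ 0)
(c ∧ b) = min(0.45, 0.79) = 0.45
¬a: Gödel ¬ of 0.82 = 0 (operand ≠ 0)
((c ∧ b) → ¬a): 0.45 > 0, so result = 0
(¬(¬d ∨ a) ∧ ((c ∧ b) → ¬a)) = min(0, 0) = 0
((((b ∨ d) → ¬a) ∨ (¬d → ¬d)) → (¬(¬d ∨ a) ∧ ((c ∧ b) → ¬a))): 1 > 0, so result = 0
¬((((b ∨ d) → ¬a) ∨ (¬d → ¬d)) → (¬(¬d ∨ a) ∧ ((c ∧ b) → ¬a))): Gödel ¬ of 0 = 1 (operand is 0)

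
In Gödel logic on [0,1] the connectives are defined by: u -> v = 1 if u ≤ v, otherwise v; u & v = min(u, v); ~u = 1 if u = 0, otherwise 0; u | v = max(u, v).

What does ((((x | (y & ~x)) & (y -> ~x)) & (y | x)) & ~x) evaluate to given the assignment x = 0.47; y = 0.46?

0.00

~x: Gödel ¬ of 0.47 = 0 (operand ≠ 0)
(y & ~x) = min(0.46, 0) = 0
(x | (y & ~x)) = max(0.47, 0) = 0.47
~x: Gödel ¬ of 0.47 = 0 (operand ≠ 0)
(y -> ~x): 0.46 > 0, so result = 0
((x | (y & ~x)) & (y -> ~x)) = min(0.47, 0) = 0
(y | x) = max(0.46, 0.47) = 0.47
(((x | (y & ~x)) & (y -> ~x)) & (y | x)) = min(0, 0.47) = 0
~x: Gödel ¬ of 0.47 = 0 (operand ≠ 0)
((((x | (y & ~x)) & (y -> ~x)) & (y | x)) & ~x) = min(0, 0) = 0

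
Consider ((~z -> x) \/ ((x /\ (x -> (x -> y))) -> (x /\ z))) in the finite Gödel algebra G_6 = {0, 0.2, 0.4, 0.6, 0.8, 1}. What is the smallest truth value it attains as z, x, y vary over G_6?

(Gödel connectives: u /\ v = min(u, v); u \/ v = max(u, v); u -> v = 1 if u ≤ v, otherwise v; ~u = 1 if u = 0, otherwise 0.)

The minimum is attained at z = 0, x = 0.2, y = 0.2:
  ~z: Gödel ¬ of 0 = 1 (operand is 0)
  (~z -> x): 1 > 0.2, so result = 0.2
  (x -> y): 0.2 ≤ 0.2, so result = 1
  (x -> (x -> y)): 0.2 ≤ 1, so result = 1
  (x /\ (x -> (x -> y))) = min(0.2, 1) = 0.2
  (x /\ z) = min(0.2, 0) = 0
  ((x /\ (x -> (x -> y))) -> (x /\ z)): 0.2 > 0, so result = 0
  ((~z -> x) \/ ((x /\ (x -> (x -> y))) -> (x /\ z))) = max(0.2, 0) = 0.2
Checking all 216 assignments confirms none give a value below 0.20.

0.20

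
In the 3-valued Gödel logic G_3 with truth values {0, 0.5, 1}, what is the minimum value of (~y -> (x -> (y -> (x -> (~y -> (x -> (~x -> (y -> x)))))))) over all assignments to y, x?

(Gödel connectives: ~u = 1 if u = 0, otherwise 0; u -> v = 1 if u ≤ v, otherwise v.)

1.00

Every assignment gives 1. For instance at y = 0, x = 0:
  ~y: Gödel ¬ of 0 = 1 (operand is 0)
  ~y: Gödel ¬ of 0 = 1 (operand is 0)
  ~x: Gödel ¬ of 0 = 1 (operand is 0)
  (y -> x): 0 ≤ 0, so result = 1
  (~x -> (y -> x)): 1 ≤ 1, so result = 1
  (x -> (~x -> (y -> x))): 0 ≤ 1, so result = 1
  (~y -> (x -> (~x -> (y -> x)))): 1 ≤ 1, so result = 1
  (x -> (~y -> (x -> (~x -> (y -> x))))): 0 ≤ 1, so result = 1
  (y -> (x -> (~y -> (x -> (~x -> (y -> x)))))): 0 ≤ 1, so result = 1
  (x -> (y -> (x -> (~y -> (x -> (~x -> (y -> x))))))): 0 ≤ 1, so result = 1
  (~y -> (x -> (y -> (x -> (~y -> (x -> (~x -> (y -> x)))))))): 1 ≤ 1, so result = 1
All 9 assignments give value 1 — the formula is a G_3-tautology.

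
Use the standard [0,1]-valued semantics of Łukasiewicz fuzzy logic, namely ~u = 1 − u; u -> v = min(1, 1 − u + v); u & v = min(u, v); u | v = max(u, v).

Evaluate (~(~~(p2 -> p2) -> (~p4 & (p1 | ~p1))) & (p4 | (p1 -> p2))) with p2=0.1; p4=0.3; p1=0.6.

0.40

(p2 -> p2): min(1, 1 − 0.1 + 0.1) = 1
~(p2 -> p2): Łukasiewicz ¬ gives 1 − 1 = 0
~~(p2 -> p2): Łukasiewicz ¬ gives 1 − 0 = 1
~p4: Łukasiewicz ¬ gives 1 − 0.3 = 0.7
~p1: Łukasiewicz ¬ gives 1 − 0.6 = 0.4
(p1 | ~p1) = max(0.6, 0.4) = 0.6
(~p4 & (p1 | ~p1)) = min(0.7, 0.6) = 0.6
(~~(p2 -> p2) -> (~p4 & (p1 | ~p1))): min(1, 1 − 1 + 0.6) = 0.6
~(~~(p2 -> p2) -> (~p4 & (p1 | ~p1))): Łukasiewicz ¬ gives 1 − 0.6 = 0.4
(p1 -> p2): min(1, 1 − 0.6 + 0.1) = 0.5
(p4 | (p1 -> p2)) = max(0.3, 0.5) = 0.5
(~(~~(p2 -> p2) -> (~p4 & (p1 | ~p1))) & (p4 | (p1 -> p2))) = min(0.4, 0.5) = 0.4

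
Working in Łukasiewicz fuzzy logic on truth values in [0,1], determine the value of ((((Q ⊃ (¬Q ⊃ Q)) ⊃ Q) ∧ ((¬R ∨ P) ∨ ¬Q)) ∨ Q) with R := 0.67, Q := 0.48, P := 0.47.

0.48

¬Q: Łukasiewicz ¬ gives 1 − 0.48 = 0.52
(¬Q ⊃ Q): min(1, 1 − 0.52 + 0.48) = 0.96
(Q ⊃ (¬Q ⊃ Q)): min(1, 1 − 0.48 + 0.96) = 1
((Q ⊃ (¬Q ⊃ Q)) ⊃ Q): min(1, 1 − 1 + 0.48) = 0.48
¬R: Łukasiewicz ¬ gives 1 − 0.67 = 0.33
(¬R ∨ P) = max(0.33, 0.47) = 0.47
¬Q: Łukasiewicz ¬ gives 1 − 0.48 = 0.52
((¬R ∨ P) ∨ ¬Q) = max(0.47, 0.52) = 0.52
(((Q ⊃ (¬Q ⊃ Q)) ⊃ Q) ∧ ((¬R ∨ P) ∨ ¬Q)) = min(0.48, 0.52) = 0.48
((((Q ⊃ (¬Q ⊃ Q)) ⊃ Q) ∧ ((¬R ∨ P) ∨ ¬Q)) ∨ Q) = max(0.48, 0.48) = 0.48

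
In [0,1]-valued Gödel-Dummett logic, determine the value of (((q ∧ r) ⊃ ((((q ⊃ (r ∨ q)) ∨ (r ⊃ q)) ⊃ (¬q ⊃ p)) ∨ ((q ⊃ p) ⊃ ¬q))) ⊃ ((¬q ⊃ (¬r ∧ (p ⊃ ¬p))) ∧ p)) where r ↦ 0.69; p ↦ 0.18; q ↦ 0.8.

(q ∧ r) = min(0.8, 0.69) = 0.69
(r ∨ q) = max(0.69, 0.8) = 0.8
(q ⊃ (r ∨ q)): 0.8 ≤ 0.8, so result = 1
(r ⊃ q): 0.69 ≤ 0.8, so result = 1
((q ⊃ (r ∨ q)) ∨ (r ⊃ q)) = max(1, 1) = 1
¬q: Gödel ¬ of 0.8 = 0 (operand ≠ 0)
(¬q ⊃ p): 0 ≤ 0.18, so result = 1
(((q ⊃ (r ∨ q)) ∨ (r ⊃ q)) ⊃ (¬q ⊃ p)): 1 ≤ 1, so result = 1
(q ⊃ p): 0.8 > 0.18, so result = 0.18
¬q: Gödel ¬ of 0.8 = 0 (operand ≠ 0)
((q ⊃ p) ⊃ ¬q): 0.18 > 0, so result = 0
((((q ⊃ (r ∨ q)) ∨ (r ⊃ q)) ⊃ (¬q ⊃ p)) ∨ ((q ⊃ p) ⊃ ¬q)) = max(1, 0) = 1
((q ∧ r) ⊃ ((((q ⊃ (r ∨ q)) ∨ (r ⊃ q)) ⊃ (¬q ⊃ p)) ∨ ((q ⊃ p) ⊃ ¬q))): 0.69 ≤ 1, so result = 1
¬q: Gödel ¬ of 0.8 = 0 (operand ≠ 0)
¬r: Gödel ¬ of 0.69 = 0 (operand ≠ 0)
¬p: Gödel ¬ of 0.18 = 0 (operand ≠ 0)
(p ⊃ ¬p): 0.18 > 0, so result = 0
(¬r ∧ (p ⊃ ¬p)) = min(0, 0) = 0
(¬q ⊃ (¬r ∧ (p ⊃ ¬p))): 0 ≤ 0, so result = 1
((¬q ⊃ (¬r ∧ (p ⊃ ¬p))) ∧ p) = min(1, 0.18) = 0.18
(((q ∧ r) ⊃ ((((q ⊃ (r ∨ q)) ∨ (r ⊃ q)) ⊃ (¬q ⊃ p)) ∨ ((q ⊃ p) ⊃ ¬q))) ⊃ ((¬q ⊃ (¬r ∧ (p ⊃ ¬p))) ∧ p)): 1 > 0.18, so result = 0.18

0.18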